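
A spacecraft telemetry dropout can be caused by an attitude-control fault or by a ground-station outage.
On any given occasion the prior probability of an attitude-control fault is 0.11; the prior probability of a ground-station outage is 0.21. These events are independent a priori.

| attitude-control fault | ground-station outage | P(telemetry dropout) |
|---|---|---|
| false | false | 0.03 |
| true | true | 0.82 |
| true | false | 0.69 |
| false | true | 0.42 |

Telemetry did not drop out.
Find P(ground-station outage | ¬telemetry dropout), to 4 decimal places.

P(¬telemetry dropout) = 0.97*0.89*0.79 + 0.58*0.89*0.21 + 0.31*0.11*0.79 + 0.18*0.11*0.21 = 0.682007 + 0.108402 + 0.026939 + 0.004158 = 0.821506
Of this, 0.112560 comes from 0.108402 + 0.004158 (the ground-station outage=true cases).
So P(ground-station outage | ¬telemetry dropout) = 0.112560/0.821506 ≈ 0.1370.

P(ground-station outage | ¬telemetry dropout) ≈ 0.1370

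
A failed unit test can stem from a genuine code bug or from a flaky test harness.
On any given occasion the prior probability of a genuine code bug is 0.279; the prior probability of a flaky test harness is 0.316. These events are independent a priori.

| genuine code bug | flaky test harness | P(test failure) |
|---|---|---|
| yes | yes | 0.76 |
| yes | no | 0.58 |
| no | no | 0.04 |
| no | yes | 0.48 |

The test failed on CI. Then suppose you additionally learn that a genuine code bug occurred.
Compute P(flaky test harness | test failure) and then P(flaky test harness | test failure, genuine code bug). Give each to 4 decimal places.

P(test failure) = 0.04·0.721·0.684 + 0.48·0.721·0.316 + 0.58·0.279·0.684 + 0.76·0.279·0.316 = 0.019727 + 0.109361 + 0.110685 + 0.067005 = 0.306778
Restricting to configurations with flaky test harness present: 0.109361 + 0.067005 = 0.176366.
So P(flaky test harness | test failure) = 0.176366/0.306778 ≈ 0.5749.

Now also conditioning on genuine code bug=true:
P(test failure | genuine code bug) = 0.58*0.684 + 0.76*0.316 = 0.396720 + 0.240160 = 0.636880
Of this, 0.240160 comes from 0.76*0.316 (the flaky test harness=true cases).
So P(flaky test harness | test failure, genuine code bug) = 0.240160/0.636880 ≈ 0.3771.
Conditioning on genuine code bug lowers the posterior on flaky test harness: the classic explaining-away effect in a common-effect structure.

P(flaky test harness | test failure) ≈ 0.5749; P(flaky test harness | test failure, genuine code bug) ≈ 0.3771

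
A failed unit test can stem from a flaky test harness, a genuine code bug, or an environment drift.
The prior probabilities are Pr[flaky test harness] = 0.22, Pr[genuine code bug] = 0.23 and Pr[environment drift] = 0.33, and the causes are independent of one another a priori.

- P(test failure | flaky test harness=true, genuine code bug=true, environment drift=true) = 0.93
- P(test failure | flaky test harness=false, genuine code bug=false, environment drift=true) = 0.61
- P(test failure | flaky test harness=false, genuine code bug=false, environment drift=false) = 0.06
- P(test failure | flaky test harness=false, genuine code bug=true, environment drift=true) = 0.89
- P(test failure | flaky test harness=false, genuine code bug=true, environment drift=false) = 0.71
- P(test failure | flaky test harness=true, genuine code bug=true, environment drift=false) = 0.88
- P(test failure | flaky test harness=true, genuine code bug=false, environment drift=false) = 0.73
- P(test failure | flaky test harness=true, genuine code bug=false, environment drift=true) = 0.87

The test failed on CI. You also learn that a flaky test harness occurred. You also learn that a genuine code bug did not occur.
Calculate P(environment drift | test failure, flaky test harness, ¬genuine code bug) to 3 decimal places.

Numerator (weight on configurations with environment drift): 0.87*0.33 = 0.287100
The normalizing constant is 0.73*0.67 + 0.87*0.33 = 0.776200
P(environment drift | test failure, flaky test harness, ¬genuine code bug) = 0.287100/0.776200 ≈ 0.370

P(environment drift | test failure, flaky test harness, ¬genuine code bug) ≈ 0.370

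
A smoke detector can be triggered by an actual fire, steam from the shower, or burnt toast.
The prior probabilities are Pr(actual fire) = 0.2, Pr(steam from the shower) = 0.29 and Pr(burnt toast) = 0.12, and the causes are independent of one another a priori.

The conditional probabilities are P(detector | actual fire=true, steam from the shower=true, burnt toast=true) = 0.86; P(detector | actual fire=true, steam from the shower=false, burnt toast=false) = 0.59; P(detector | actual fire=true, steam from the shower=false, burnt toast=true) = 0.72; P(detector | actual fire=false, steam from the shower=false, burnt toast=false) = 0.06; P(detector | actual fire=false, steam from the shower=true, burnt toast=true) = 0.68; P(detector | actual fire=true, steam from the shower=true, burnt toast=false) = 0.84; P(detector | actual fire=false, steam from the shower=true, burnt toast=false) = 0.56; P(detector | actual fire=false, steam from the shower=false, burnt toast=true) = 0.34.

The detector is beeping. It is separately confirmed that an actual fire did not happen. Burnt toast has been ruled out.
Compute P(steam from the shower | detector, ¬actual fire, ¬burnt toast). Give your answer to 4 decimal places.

P(steam from the shower | detector, ¬actual fire, ¬burnt toast) ≈ 0.7922

Numerator (weight on configurations with steam from the shower): 0.56×0.29 = 0.162400
Denominator P(detector | ¬actual fire, ¬burnt toast): 0.06×0.71 + 0.56×0.29 = 0.205000
P(steam from the shower | detector, ¬actual fire, ¬burnt toast) = 0.162400/0.205000 ≈ 0.7922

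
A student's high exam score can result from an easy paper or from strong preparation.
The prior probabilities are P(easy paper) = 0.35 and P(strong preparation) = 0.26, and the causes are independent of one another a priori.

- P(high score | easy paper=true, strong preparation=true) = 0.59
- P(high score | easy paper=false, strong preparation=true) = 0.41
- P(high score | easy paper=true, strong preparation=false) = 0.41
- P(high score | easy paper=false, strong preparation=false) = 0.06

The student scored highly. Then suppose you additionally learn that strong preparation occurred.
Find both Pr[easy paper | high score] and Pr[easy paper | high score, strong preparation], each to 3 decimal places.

Enumerate the 4 (easy paper, strong preparation) configurations and weight by the priors:
  P(high score) = 0.06*0.65*0.74 + 0.41*0.65*0.26 + 0.41*0.35*0.74 + 0.59*0.35*0.26
        = 0.028860 + 0.069290 + 0.106190 + 0.053690 = 0.258030
Configurations with easy paper contribute 0.159880, so
  P(easy paper | high score) = 0.159880 / 0.258030 ≈ 0.620

Now condition on the additional information:
P(high score | strong preparation) = 0.41*0.65 + 0.59*0.35 = 0.266500 + 0.206500 = 0.473000
Of this, 0.206500 comes from 0.59*0.35 (the easy paper=true cases).
Hence the posterior is 0.206500/0.473000 ≈ 0.437.
This is intercausal reasoning (explaining away): once strong preparation accounts for the high score, easy paper becomes less likely.

Pr[easy paper | high score] ≈ 0.620; Pr[easy paper | high score, strong preparation] ≈ 0.437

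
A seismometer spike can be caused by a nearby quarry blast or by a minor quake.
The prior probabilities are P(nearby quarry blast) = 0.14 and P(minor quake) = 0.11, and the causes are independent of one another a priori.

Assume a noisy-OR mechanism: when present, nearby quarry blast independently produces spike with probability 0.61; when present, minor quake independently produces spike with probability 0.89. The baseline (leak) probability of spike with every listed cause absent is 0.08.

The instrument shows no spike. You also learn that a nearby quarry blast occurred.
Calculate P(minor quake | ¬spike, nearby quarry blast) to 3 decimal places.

P(minor quake | ¬spike, nearby quarry blast) ≈ 0.013

Under noisy-OR, P(spike | causes) = 1 − (1−0.08)·∏(1−qᵢ) over the active causes.
P(¬spike | nearby quarry blast) = 0.3588×0.89 + 0.039468×0.11 = 0.319332 + 0.004341 = 0.323673
Restricting to configurations with minor quake present: 0.039468×0.11 = 0.004341.
So P(minor quake | ¬spike, nearby quarry blast) = 0.004341/0.323673 ≈ 0.013.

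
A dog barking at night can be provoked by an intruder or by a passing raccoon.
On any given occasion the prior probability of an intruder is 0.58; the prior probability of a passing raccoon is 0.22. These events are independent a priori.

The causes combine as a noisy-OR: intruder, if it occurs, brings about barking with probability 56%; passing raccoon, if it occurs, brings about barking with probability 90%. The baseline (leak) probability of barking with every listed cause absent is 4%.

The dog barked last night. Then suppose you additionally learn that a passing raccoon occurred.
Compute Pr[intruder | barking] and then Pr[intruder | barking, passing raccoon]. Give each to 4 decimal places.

Pr[intruder | barking] ≈ 0.7987; Pr[intruder | barking, passing raccoon] ≈ 0.5940

Under noisy-OR, P(barking | causes) = 1 − (1−0.04)·∏(1−qᵢ) over the active causes.
P(barking) = 0.04×0.42×0.78 + 0.904×0.42×0.22 + 0.5776×0.58×0.78 + 0.95776×0.58×0.22 = 0.013104 + 0.083530 + 0.261306 + 0.122210 = 0.480150
Restricting to configurations with intruder present: 0.261306 + 0.122210 = 0.383516.
Hence the posterior is 0.383516/0.480150 ≈ 0.7987.

Now also conditioning on passing raccoon=true:
By total probability over both values of intruder:
  P(barking | passing raccoon) = 0.904*0.42 + 0.95776*0.58
        = 0.379680 + 0.555501 = 0.935181
The terms with intruder present sum to 0.555501, so
  P(intruder | barking, passing raccoon) = 0.555501 / 0.935181 ≈ 0.5940
Conditioning on passing raccoon lowers the posterior on intruder: the classic explaining-away effect in a common-effect structure.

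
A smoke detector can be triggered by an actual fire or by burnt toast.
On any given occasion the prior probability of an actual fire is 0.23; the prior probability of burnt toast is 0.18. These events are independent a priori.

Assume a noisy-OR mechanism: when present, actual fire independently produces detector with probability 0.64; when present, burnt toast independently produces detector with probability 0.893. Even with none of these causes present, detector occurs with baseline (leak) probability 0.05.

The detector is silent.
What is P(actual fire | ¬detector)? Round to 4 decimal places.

P(actual fire | ¬detector) ≈ 0.0971

Under noisy-OR, P(detector | causes) = 1 − (1−0.05)·∏(1−qᵢ) over the active causes.
P(¬detector) = 0.95*0.77*0.82 + 0.10165*0.77*0.18 + 0.342*0.23*0.82 + 0.036594*0.23*0.18 = 0.599830 + 0.014089 + 0.064501 + 0.001515 = 0.679935
The actual fire-present share is 0.064501 + 0.001515 = 0.066016.
So P(actual fire | ¬detector) = 0.066016/0.679935 ≈ 0.0971.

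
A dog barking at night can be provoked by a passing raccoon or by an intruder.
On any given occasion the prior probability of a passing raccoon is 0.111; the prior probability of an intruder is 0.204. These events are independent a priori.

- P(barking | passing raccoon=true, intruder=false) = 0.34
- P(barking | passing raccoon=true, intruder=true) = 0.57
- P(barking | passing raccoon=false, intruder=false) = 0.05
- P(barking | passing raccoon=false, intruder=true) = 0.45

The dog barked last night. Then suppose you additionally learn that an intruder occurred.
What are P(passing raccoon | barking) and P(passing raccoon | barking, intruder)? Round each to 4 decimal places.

For the numerator, keep only passing raccoon=true terms: 0.030041 + 0.012907 = 0.042948
Denominator P(barking): 0.05·0.889·0.796 + 0.45·0.889·0.204 + 0.34·0.111·0.796 + 0.57·0.111·0.204 = 0.159940
Posterior = 0.042948 / 0.159940 ≈ 0.2685

With the extra evidence:
P(barking | intruder) = 0.45×0.889 + 0.57×0.111 = 0.400050 + 0.063270 = 0.463320
The passing raccoon-present share is 0.57×0.111 = 0.063270.
P(passing raccoon | barking, intruder) = 0.063270 / 0.463320 ≈ 0.1366

P(passing raccoon | barking) ≈ 0.2685; P(passing raccoon | barking, intruder) ≈ 0.1366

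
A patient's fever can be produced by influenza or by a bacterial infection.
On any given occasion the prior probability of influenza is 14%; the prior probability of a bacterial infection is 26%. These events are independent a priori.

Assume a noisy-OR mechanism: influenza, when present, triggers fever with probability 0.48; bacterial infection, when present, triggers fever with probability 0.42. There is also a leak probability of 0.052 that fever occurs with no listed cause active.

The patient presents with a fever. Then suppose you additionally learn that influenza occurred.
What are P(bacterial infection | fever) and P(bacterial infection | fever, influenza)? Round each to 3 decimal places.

Under noisy-OR, P(fever | causes) = 1 − (1−0.052)·∏(1−qᵢ) over the active causes.
P(fever) = 0.052·0.86·0.74 + 0.45016·0.86·0.26 + 0.50704·0.14·0.74 + 0.714083·0.14·0.26 = 0.033093 + 0.100656 + 0.052529 + 0.025993 = 0.212271
Restricting to configurations with bacterial infection present: 0.100656 + 0.025993 = 0.126649.
Hence the posterior is 0.126649/0.212271 ≈ 0.597.

Now condition on the additional information:
Sum P(fever|·) weighted by the priors over both values of bacterial infection:
  P(fever | influenza) = 0.50704*0.74 + 0.714083*0.26
        = 0.375210 + 0.185662 = 0.560872
Keeping only the bacterial infection-present terms gives 0.185662, so
  P(bacterial infection | fever, influenza) = 0.185662 / 0.560872 ≈ 0.331

P(bacterial infection | fever) ≈ 0.597; P(bacterial infection | fever, influenza) ≈ 0.331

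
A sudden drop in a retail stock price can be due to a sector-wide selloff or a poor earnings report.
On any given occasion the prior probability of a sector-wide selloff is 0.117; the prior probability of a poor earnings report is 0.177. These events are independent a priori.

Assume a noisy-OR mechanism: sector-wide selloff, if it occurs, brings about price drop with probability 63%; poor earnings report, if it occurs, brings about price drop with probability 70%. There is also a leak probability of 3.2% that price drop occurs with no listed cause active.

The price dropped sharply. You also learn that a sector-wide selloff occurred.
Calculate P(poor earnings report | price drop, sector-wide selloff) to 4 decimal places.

Under noisy-OR, P(price drop | causes) = 1 − (1−0.032)·∏(1−qᵢ) over the active causes.
By total probability over both values of poor earnings report:
  P(price drop | sector-wide selloff) = 0.64184·0.823 + 0.892552·0.177
        = 0.528234 + 0.157982 = 0.686216
Configurations with poor earnings report contribute 0.157982, so
  P(poor earnings report | price drop, sector-wide selloff) = 0.157982 / 0.686216 ≈ 0.2302

P(poor earnings report | price drop, sector-wide selloff) ≈ 0.2302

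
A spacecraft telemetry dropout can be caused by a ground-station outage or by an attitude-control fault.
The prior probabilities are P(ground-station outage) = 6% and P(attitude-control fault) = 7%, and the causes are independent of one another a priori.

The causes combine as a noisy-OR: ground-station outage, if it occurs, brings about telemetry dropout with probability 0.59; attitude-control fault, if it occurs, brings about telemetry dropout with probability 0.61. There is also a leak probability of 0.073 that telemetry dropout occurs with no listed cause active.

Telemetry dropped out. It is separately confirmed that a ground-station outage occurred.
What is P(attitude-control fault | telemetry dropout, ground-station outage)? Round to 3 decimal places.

Under noisy-OR, P(telemetry dropout | causes) = 1 − (1−0.073)·∏(1−qᵢ) over the active causes.
Numerator (weight on configurations with attitude-control fault): 0.851773×0.07 = 0.059624
Denominator P(telemetry dropout | ground-station outage): 0.61993×0.93 + 0.851773×0.07 = 0.636159
P(attitude-control fault | telemetry dropout, ground-station outage) = 0.059624/0.636159 ≈ 0.094

P(attitude-control fault | telemetry dropout, ground-station outage) ≈ 0.094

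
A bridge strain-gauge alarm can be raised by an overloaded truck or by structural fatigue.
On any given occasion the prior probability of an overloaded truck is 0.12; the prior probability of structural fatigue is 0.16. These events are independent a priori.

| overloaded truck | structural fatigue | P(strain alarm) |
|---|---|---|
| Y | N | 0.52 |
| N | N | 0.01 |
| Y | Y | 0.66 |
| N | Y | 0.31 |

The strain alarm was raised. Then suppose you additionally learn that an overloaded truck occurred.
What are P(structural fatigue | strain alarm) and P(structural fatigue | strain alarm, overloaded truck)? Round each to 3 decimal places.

P(structural fatigue | strain alarm) ≈ 0.485; P(structural fatigue | strain alarm, overloaded truck) ≈ 0.195

Weight on structural fatigue=true, given the evidence: 0.043648 + 0.012672 = 0.056320
The normalizing constant is 0.01·0.88·0.84 + 0.31·0.88·0.16 + 0.52·0.12·0.84 + 0.66·0.12·0.16 = 0.116128
P(structural fatigue | strain alarm) = 0.056320/0.116128 ≈ 0.485

Now also conditioning on overloaded truck=true:
For the numerator, keep only structural fatigue=true terms: 0.66*0.16 = 0.105600
The normalizing constant is 0.52*0.84 + 0.66*0.16 = 0.542400
Posterior = 0.105600 / 0.542400 ≈ 0.195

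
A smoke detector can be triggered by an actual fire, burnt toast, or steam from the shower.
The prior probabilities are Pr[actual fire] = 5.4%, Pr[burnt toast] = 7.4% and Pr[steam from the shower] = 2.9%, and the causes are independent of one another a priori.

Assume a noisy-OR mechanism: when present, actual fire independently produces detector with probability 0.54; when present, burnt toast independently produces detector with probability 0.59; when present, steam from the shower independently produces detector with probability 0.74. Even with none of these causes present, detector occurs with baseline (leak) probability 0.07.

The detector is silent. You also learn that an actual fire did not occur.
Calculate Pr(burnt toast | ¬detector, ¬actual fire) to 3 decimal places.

Pr(burnt toast | ¬detector, ¬actual fire) ≈ 0.032

Under noisy-OR, P(detector | causes) = 1 − (1−0.07)·∏(1−qᵢ) over the active causes.
P(¬detector | ¬actual fire) = 0.93·0.926·0.971 + 0.2418·0.926·0.029 + 0.3813·0.074·0.971 + 0.099138·0.074·0.029 = 0.836206 + 0.006493 + 0.027398 + 0.000213 = 0.870310
Of this, 0.027611 comes from 0.027398 + 0.000213 (the burnt toast=true cases).
Hence the posterior is 0.027611/0.870310 ≈ 0.032.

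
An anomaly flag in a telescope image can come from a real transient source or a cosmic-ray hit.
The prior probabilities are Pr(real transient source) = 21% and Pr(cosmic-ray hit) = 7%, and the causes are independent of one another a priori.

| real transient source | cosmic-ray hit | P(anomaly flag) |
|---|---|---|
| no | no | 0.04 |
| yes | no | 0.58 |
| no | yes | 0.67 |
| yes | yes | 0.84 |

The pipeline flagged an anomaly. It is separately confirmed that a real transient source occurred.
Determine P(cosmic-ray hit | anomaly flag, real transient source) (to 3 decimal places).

P(anomaly flag | real transient source) = 0.58·0.93 + 0.84·0.07 = 0.539400 + 0.058800 = 0.598200
Restricting to configurations with cosmic-ray hit present: 0.84·0.07 = 0.058800.
Hence the posterior is 0.058800/0.598200 ≈ 0.098.

P(cosmic-ray hit | anomaly flag, real transient source) ≈ 0.098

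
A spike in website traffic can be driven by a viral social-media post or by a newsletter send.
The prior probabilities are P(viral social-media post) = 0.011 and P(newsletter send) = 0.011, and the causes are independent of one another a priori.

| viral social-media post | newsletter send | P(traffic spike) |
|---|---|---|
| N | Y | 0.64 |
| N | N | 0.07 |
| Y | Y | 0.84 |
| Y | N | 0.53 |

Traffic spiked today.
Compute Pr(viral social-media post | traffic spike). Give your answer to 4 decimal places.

By total probability over the 4 (viral social-media post, newsletter send) configurations:
  P(traffic spike) = 0.07*0.989*0.989 + 0.64*0.989*0.011 + 0.53*0.011*0.989 + 0.84*0.011*0.011
        = 0.068468 + 0.006963 + 0.005766 + 0.000102 = 0.081299
Configurations with viral social-media post contribute 0.005868, so
  P(viral social-media post | traffic spike) = 0.005868 / 0.081299 ≈ 0.0722

Pr(viral social-media post | traffic spike) ≈ 0.0722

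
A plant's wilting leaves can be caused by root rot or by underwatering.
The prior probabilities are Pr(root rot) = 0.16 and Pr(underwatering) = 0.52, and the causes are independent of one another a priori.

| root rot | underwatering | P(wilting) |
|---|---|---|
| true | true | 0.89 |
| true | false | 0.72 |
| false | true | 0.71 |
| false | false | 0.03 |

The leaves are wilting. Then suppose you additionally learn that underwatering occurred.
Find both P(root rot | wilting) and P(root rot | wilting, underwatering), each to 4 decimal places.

P(root rot | wilting) ≈ 0.2864; P(root rot | wilting, underwatering) ≈ 0.1927

For the numerator, keep only root rot=true terms: 0.055296 + 0.074048 = 0.129344
Normalizer over all consistent configurations: 0.03*0.84*0.48 + 0.71*0.84*0.52 + 0.72*0.16*0.48 + 0.89*0.16*0.52 = 0.451568
Posterior = 0.129344 / 0.451568 ≈ 0.2864

With the extra evidence:
Numerator (weight on configurations with root rot): 0.89*0.16 = 0.142400
The normalizing constant is 0.71*0.84 + 0.89*0.16 = 0.738800
P(root rot | wilting, underwatering) = 0.142400/0.738800 ≈ 0.1927
The drop from 0.2864 to 0.1927 is the explaining-away (discounting) effect.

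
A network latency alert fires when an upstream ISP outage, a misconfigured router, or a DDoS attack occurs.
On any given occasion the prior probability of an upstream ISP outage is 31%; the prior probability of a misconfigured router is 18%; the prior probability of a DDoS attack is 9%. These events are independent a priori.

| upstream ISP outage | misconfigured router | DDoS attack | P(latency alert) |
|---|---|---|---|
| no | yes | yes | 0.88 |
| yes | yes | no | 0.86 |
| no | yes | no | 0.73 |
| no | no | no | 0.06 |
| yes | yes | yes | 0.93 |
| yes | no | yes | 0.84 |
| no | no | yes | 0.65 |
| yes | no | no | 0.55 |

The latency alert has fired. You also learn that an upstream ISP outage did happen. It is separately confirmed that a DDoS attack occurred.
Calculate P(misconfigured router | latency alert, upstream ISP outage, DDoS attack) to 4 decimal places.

P(misconfigured router | latency alert, upstream ISP outage, DDoS attack) ≈ 0.1955

Enumerate both values of misconfigured router and weight by the priors:
  P(latency alert | upstream ISP outage, DDoS attack) = 0.84×0.82 + 0.93×0.18
        = 0.688800 + 0.167400 = 0.856200
The terms with misconfigured router present sum to 0.167400, so
  P(misconfigured router | latency alert, upstream ISP outage, DDoS attack) = 0.167400 / 0.856200 ≈ 0.1955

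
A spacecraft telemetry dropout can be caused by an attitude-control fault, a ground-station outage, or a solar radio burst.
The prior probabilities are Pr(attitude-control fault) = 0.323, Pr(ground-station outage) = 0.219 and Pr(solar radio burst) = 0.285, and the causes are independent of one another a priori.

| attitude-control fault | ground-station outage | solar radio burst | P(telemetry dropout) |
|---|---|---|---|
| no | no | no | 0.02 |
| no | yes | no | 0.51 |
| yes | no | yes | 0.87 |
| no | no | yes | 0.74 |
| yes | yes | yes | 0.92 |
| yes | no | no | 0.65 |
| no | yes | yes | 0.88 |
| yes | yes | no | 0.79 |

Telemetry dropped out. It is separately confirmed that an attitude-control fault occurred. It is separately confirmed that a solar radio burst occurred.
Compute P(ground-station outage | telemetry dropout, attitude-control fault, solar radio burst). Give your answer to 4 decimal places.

P(telemetry dropout | attitude-control fault, solar radio burst) = 0.87·0.781 + 0.92·0.219 = 0.679470 + 0.201480 = 0.880950
Of this, 0.201480 comes from 0.92·0.219 (the ground-station outage=true cases).
P(ground-station outage | telemetry dropout, attitude-control fault, solar radio burst) = 0.201480 / 0.880950 ≈ 0.2287

P(ground-station outage | telemetry dropout, attitude-control fault, solar radio burst) ≈ 0.2287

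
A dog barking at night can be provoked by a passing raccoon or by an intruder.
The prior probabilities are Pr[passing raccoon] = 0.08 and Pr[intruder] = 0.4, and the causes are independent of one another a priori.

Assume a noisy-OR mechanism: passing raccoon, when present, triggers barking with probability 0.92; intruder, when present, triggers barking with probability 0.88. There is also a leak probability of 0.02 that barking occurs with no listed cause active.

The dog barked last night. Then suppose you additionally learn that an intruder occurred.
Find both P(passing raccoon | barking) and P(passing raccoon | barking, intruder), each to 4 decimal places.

Under noisy-OR, P(barking | causes) = 1 − (1−0.02)·∏(1−qᵢ) over the active causes.
By total probability over the 4 (passing raccoon, intruder) configurations:
  P(barking) = 0.02*0.92*0.6 + 0.8824*0.92*0.4 + 0.9216*0.08*0.6 + 0.990592*0.08*0.4
        = 0.011040 + 0.324723 + 0.044237 + 0.031699 = 0.411699
The terms with passing raccoon present sum to 0.075936, so
  P(passing raccoon | barking) = 0.075936 / 0.411699 ≈ 0.1844

With the extra evidence:
Enumerate both values of passing raccoon and weight by the priors:
  P(barking | intruder) = 0.8824*0.92 + 0.990592*0.08
        = 0.811808 + 0.079247 = 0.891055
Keeping only the passing raccoon-present terms gives 0.079247, so
  P(passing raccoon | barking, intruder) = 0.079247 / 0.891055 ≈ 0.0889
— intruder explains away the evidence for passing raccoon.

P(passing raccoon | barking) ≈ 0.1844; P(passing raccoon | barking, intruder) ≈ 0.0889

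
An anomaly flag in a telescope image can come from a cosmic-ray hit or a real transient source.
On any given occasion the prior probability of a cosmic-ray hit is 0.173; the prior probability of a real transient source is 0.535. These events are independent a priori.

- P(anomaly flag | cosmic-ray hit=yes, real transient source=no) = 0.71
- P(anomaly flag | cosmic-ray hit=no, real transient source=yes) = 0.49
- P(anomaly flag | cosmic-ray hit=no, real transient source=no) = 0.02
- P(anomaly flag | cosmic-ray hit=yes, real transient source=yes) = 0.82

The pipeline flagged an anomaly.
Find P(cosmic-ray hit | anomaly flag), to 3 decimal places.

P(anomaly flag) = 0.02·0.827·0.465 + 0.49·0.827·0.535 + 0.71·0.173·0.465 + 0.82·0.173·0.535 = 0.007691 + 0.216798 + 0.057116 + 0.075895 = 0.357500
Restricting to configurations with cosmic-ray hit present: 0.057116 + 0.075895 = 0.133011.
So P(cosmic-ray hit | anomaly flag) = 0.133011/0.357500 ≈ 0.372.

P(cosmic-ray hit | anomaly flag) ≈ 0.372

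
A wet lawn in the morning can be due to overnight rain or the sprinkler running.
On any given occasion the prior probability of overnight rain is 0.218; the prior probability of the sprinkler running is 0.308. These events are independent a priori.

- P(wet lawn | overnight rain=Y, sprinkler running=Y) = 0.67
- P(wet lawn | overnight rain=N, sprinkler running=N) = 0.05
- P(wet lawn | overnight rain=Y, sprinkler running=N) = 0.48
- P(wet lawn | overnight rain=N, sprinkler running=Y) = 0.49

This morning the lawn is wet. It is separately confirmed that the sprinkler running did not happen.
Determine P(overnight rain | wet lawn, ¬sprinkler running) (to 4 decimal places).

Sum P(wet lawn|·) weighted by the priors over both values of overnight rain:
  P(wet lawn | ¬sprinkler running) = 0.05×0.782 + 0.48×0.218
        = 0.039100 + 0.104640 = 0.143740
The terms with overnight rain present sum to 0.104640, so
  P(overnight rain | wet lawn, ¬sprinkler running) = 0.104640 / 0.143740 ≈ 0.7280

P(overnight rain | wet lawn, ¬sprinkler running) ≈ 0.7280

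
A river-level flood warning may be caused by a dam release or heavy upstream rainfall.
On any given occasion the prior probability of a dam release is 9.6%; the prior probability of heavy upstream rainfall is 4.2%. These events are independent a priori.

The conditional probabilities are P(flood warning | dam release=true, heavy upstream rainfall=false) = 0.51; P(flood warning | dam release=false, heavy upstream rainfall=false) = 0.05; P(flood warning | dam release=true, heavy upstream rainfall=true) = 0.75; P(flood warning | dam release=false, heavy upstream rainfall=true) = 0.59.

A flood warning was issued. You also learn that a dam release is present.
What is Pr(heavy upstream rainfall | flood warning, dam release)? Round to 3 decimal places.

Pr(heavy upstream rainfall | flood warning, dam release) ≈ 0.061

For the numerator, keep only heavy upstream rainfall=true terms: 0.75*0.042 = 0.031500
The normalizing constant is 0.51*0.958 + 0.75*0.042 = 0.520080
P(heavy upstream rainfall | flood warning, dam release) = 0.031500/0.520080 ≈ 0.061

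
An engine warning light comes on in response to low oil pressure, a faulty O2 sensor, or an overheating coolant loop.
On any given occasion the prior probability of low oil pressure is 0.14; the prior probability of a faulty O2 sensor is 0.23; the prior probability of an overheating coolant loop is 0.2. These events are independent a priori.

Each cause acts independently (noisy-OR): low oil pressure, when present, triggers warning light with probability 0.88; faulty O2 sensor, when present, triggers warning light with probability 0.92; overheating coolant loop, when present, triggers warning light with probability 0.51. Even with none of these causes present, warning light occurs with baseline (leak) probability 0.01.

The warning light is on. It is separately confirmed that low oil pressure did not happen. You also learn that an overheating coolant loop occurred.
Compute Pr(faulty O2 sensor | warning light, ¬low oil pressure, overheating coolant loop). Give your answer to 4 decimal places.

Pr(faulty O2 sensor | warning light, ¬low oil pressure, overheating coolant loop) ≈ 0.3580

Under noisy-OR, P(warning light | causes) = 1 − (1−0.01)·∏(1−qᵢ) over the active causes.
P(warning light | ¬low oil pressure, overheating coolant loop) = 0.5149·0.77 + 0.961192·0.23 = 0.396473 + 0.221074 = 0.617547
The faulty O2 sensor-present share is 0.961192·0.23 = 0.221074.
So P(faulty O2 sensor | warning light, ¬low oil pressure, overheating coolant loop) = 0.221074/0.617547 ≈ 0.3580.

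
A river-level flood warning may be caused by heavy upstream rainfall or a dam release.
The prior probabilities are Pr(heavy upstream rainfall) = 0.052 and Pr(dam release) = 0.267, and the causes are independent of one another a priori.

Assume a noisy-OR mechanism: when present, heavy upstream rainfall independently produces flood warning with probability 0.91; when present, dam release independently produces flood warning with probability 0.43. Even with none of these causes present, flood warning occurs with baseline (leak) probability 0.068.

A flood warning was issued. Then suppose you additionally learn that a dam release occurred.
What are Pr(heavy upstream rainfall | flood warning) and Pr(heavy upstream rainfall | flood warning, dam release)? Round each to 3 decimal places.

Under noisy-OR, P(flood warning | causes) = 1 − (1−0.068)·∏(1−qᵢ) over the active causes.
P(flood warning) = 0.068*0.948*0.733 + 0.46876*0.948*0.267 + 0.91612*0.052*0.733 + 0.952188*0.052*0.267 = 0.047252 + 0.118651 + 0.034919 + 0.013220 = 0.214042
Restricting to configurations with heavy upstream rainfall present: 0.034919 + 0.013220 = 0.048139.
Hence the posterior is 0.048139/0.214042 ≈ 0.225.

With the extra evidence:
Sum P(flood warning|·) weighted by the priors over both values of heavy upstream rainfall:
  P(flood warning | dam release) = 0.46876*0.948 + 0.952188*0.052
        = 0.444384 + 0.049514 = 0.493898
The terms with heavy upstream rainfall present sum to 0.049514, so
  P(heavy upstream rainfall | flood warning, dam release) = 0.049514 / 0.493898 ≈ 0.100
The drop from 0.225 to 0.100 is the explaining-away (discounting) effect.

Pr(heavy upstream rainfall | flood warning) ≈ 0.225; Pr(heavy upstream rainfall | flood warning, dam release) ≈ 0.100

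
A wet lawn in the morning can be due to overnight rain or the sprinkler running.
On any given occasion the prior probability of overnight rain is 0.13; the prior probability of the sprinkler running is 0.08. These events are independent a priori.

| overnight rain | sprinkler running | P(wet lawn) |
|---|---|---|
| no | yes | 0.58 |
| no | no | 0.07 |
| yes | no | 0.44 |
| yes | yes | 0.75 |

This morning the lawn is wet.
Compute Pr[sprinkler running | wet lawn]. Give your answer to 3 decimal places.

Pr[sprinkler running | wet lawn] ≈ 0.307

Numerator (weight on configurations with sprinkler running): 0.040368 + 0.007800 = 0.048168
Normalizer over all consistent configurations: 0.07·0.87·0.92 + 0.58·0.87·0.08 + 0.44·0.13·0.92 + 0.75·0.13·0.08 = 0.156820
Posterior = 0.048168 / 0.156820 ≈ 0.307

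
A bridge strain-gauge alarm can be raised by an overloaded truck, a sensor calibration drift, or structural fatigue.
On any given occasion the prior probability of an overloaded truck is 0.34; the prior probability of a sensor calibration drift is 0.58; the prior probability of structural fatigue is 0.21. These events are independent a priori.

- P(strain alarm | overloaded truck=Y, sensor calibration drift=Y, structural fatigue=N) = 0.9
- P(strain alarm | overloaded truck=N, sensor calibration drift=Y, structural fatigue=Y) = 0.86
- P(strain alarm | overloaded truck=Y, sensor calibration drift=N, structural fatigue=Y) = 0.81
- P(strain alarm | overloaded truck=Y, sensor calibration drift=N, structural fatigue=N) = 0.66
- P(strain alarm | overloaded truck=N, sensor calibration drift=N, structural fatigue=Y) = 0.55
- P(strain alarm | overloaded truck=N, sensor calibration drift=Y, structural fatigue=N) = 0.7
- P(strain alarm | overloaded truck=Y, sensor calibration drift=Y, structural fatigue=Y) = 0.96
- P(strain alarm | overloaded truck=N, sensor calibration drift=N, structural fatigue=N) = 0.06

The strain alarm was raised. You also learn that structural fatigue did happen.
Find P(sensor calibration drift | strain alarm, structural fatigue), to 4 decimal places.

Sum P(strain alarm|·) weighted by the priors over the 4 (overloaded truck, sensor calibration drift) configurations:
  P(strain alarm | structural fatigue) = 0.55*0.66*0.42 + 0.86*0.66*0.58 + 0.81*0.34*0.42 + 0.96*0.34*0.58
        = 0.152460 + 0.329208 + 0.115668 + 0.189312 = 0.786648
The terms with sensor calibration drift present sum to 0.518520, so
  P(sensor calibration drift | strain alarm, structural fatigue) = 0.518520 / 0.786648 ≈ 0.6592

P(sensor calibration drift | strain alarm, structural fatigue) ≈ 0.6592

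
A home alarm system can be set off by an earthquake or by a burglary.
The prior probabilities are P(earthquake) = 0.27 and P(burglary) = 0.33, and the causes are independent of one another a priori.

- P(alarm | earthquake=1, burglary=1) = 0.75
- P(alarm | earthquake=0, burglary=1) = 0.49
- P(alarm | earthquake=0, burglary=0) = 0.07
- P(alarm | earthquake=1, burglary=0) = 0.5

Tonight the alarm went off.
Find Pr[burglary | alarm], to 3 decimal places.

Pr[burglary | alarm] ≈ 0.597

For the numerator, keep only burglary=true terms: 0.118041 + 0.066825 = 0.184866
The normalizing constant is 0.07·0.73·0.67 + 0.49·0.73·0.33 + 0.5·0.27·0.67 + 0.75·0.27·0.33 = 0.309553
P(burglary | alarm) = 0.184866/0.309553 ≈ 0.597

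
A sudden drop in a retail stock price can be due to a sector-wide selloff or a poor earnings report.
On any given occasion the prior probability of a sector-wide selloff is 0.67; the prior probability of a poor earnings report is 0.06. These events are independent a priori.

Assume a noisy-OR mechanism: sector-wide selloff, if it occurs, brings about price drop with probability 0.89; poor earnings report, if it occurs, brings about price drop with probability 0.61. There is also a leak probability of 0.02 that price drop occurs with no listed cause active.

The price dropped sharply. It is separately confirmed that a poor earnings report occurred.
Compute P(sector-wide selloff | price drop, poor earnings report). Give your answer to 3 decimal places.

Under noisy-OR, P(price drop | causes) = 1 − (1−0.02)·∏(1−qᵢ) over the active causes.
P(price drop | poor earnings report) = 0.6178·0.33 + 0.957958·0.67 = 0.203874 + 0.641832 = 0.845706
The sector-wide selloff-present share is 0.957958·0.67 = 0.641832.
So P(sector-wide selloff | price drop, poor earnings report) = 0.641832/0.845706 ≈ 0.759.

P(sector-wide selloff | price drop, poor earnings report) ≈ 0.759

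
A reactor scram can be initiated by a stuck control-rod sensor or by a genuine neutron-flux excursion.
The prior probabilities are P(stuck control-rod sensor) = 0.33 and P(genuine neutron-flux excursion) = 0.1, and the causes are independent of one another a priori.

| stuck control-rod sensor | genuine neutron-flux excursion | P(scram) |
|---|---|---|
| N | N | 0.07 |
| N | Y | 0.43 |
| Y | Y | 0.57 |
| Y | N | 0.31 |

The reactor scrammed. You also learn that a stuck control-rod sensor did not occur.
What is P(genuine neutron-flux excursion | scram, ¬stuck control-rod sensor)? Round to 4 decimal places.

P(scram | ¬stuck control-rod sensor) = 0.07·0.9 + 0.43·0.1 = 0.063000 + 0.043000 = 0.106000
Restricting to configurations with genuine neutron-flux excursion present: 0.43·0.1 = 0.043000.
Hence the posterior is 0.043000/0.106000 ≈ 0.4057.

P(genuine neutron-flux excursion | scram, ¬stuck control-rod sensor) ≈ 0.4057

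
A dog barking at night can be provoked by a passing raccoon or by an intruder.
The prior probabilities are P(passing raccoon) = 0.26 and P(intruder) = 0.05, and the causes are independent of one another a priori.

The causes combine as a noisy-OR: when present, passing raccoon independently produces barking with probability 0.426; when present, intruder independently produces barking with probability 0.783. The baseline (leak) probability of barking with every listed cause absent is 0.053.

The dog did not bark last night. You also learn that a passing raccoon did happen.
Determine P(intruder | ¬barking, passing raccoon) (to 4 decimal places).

Under noisy-OR, P(barking | causes) = 1 − (1−0.053)·∏(1−qᵢ) over the active causes.
For the numerator, keep only intruder=true terms: 0.117956·0.05 = 0.005898
Denominator P(¬barking | passing raccoon): 0.543578·0.95 + 0.117956·0.05 = 0.522297
Posterior = 0.005898 / 0.522297 ≈ 0.0113

P(intruder | ¬barking, passing raccoon) ≈ 0.0113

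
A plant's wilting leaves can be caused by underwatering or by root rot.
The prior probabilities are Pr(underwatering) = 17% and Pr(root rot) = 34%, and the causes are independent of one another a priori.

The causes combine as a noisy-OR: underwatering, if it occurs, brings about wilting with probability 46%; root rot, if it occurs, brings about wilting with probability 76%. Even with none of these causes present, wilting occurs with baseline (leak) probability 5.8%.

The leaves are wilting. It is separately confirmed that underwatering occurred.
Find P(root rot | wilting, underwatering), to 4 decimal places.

P(root rot | wilting, underwatering) ≈ 0.4793

Under noisy-OR, P(wilting | causes) = 1 − (1−0.058)·∏(1−qᵢ) over the active causes.
Sum P(wilting|·) weighted by the priors over both values of root rot:
  P(wilting | underwatering) = 0.49132*0.66 + 0.877917*0.34
        = 0.324271 + 0.298492 = 0.622763
The terms with root rot present sum to 0.298492, so
  P(root rot | wilting, underwatering) = 0.298492 / 0.622763 ≈ 0.4793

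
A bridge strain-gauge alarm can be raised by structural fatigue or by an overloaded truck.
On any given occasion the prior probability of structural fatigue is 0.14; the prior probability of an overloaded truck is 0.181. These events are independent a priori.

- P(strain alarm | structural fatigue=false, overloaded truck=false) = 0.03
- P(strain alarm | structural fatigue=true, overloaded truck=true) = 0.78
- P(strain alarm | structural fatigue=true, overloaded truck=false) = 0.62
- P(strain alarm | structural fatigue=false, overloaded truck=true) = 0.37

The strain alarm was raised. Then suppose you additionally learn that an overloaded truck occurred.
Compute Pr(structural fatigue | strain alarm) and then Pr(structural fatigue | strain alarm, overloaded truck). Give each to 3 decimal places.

Weight on structural fatigue=true, given the evidence: 0.071089 + 0.019765 = 0.090854
Denominator P(strain alarm): 0.03*0.86*0.819 + 0.37*0.86*0.181 + 0.62*0.14*0.819 + 0.78*0.14*0.181 = 0.169578
Posterior = 0.090854 / 0.169578 ≈ 0.536

With the extra evidence:
Numerator (weight on configurations with structural fatigue): 0.78×0.14 = 0.109200
The normalizing constant is 0.37×0.86 + 0.78×0.14 = 0.427400
P(structural fatigue | strain alarm, overloaded truck) = 0.109200/0.427400 ≈ 0.255

Pr(structural fatigue | strain alarm) ≈ 0.536; Pr(structural fatigue | strain alarm, overloaded truck) ≈ 0.255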